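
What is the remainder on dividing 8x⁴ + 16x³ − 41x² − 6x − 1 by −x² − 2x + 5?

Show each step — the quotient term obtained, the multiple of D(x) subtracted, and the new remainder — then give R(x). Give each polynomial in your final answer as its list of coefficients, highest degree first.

R = [-4, -6]

Step 1: lead(8x⁴ + 16x³ − 41x² − 6x − 1) ÷ lead(D) = 8x⁴ ÷ −x² = −8x². Subtract (−8x²)·D = 8x⁴ + 16x³ − 40x². Remainder: −x² − 6x − 1.
Step 2: lead(−x² − 6x − 1) ÷ lead(D) = −x² ÷ −x² = 1. Subtract (1)·D = −x² − 2x + 5. Remainder: −4x − 6.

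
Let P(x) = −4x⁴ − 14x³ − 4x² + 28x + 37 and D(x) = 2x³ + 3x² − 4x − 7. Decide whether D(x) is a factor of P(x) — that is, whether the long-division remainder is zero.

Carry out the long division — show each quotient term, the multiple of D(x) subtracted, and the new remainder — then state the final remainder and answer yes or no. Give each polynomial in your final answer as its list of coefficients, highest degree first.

Step 1: lead(−4x⁴ − 14x³ − 4x² + 28x + 37) ÷ lead(D) = −4x⁴ ÷ 2x³ = −2x. Subtract (−2x)·D = −4x⁴ − 6x³ + 8x² + 14x. Remainder: −8x³ − 12x² + 14x + 37.
Step 2: lead(−8x³ − 12x² + 14x + 37) ÷ lead(D) = −8x³ ÷ 2x³ = −4. Subtract (−4)·D = −8x³ − 12x² + 16x + 28. Remainder: −2x + 9.

R = [-2, 9], so D(x) is not a factor of P(x). no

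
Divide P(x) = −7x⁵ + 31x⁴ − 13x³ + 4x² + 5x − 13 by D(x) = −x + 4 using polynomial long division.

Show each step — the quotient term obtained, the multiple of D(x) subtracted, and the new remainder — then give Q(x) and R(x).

Step 1: lead(−7x⁵ + 31x⁴ − 13x³ + 4x² + 5x − 13) ÷ lead(D) = −7x⁵ ÷ −x = 7x⁴. Subtract (7x⁴)·D = −7x⁵ + 28x⁴. Remainder: 3x⁴ − 13x³ + 4x² + 5x − 13.
Step 2: lead(3x⁴ − 13x³ + 4x² + 5x − 13) ÷ lead(D) = 3x⁴ ÷ −x = −3x³. Subtract (−3x³)·D = 3x⁴ − 12x³. Remainder: −x³ + 4x² + 5x − 13.
Step 3: lead(−x³ + 4x² + 5x − 13) ÷ lead(D) = −x³ ÷ −x = x². Subtract (x²)·D = −x³ + 4x². Remainder: 5x − 13.
Step 4: lead(5x − 13) ÷ lead(D) = 5x ÷ −x = −5. Subtract (−5)·D = 5x − 20. Remainder: 7.

Q(x) = 7x⁴ − 3x³ + x² − 5; R(x) = 7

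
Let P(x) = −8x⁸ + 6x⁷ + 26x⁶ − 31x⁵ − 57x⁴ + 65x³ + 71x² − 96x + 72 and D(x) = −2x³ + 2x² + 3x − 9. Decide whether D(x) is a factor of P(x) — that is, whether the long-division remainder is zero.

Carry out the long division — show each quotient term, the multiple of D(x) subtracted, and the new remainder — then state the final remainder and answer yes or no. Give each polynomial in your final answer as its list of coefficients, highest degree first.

Step 1: lead(−8x⁸ + 6x⁷ + 26x⁶ − 31x⁵ − 57x⁴ + 65x³ + 71x² − 96x + 72) ÷ lead(D) = −8x⁸ ÷ −2x³ = 4x⁵. Subtract (4x⁵)·D = −8x⁸ + 8x⁷ + 12x⁶ − 36x⁵. Remainder: −2x⁷ + 14x⁶ + 5x⁵ − 57x⁴ + 65x³ + 71x² − 96x + 72.
Step 2: lead(−2x⁷ + 14x⁶ + 5x⁵ − 57x⁴ + 65x³ + 71x² − 96x + 72) ÷ lead(D) = −2x⁷ ÷ −2x³ = x⁴. Subtract (x⁴)·D = −2x⁷ + 2x⁶ + 3x⁵ − 9x⁴. Remainder: 12x⁶ + 2x⁵ − 48x⁴ + 65x³ + 71x² − 96x + 72.
Step 3: lead(12x⁶ + 2x⁵ − 48x⁴ + 65x³ + 71x² − 96x + 72) ÷ lead(D) = 12x⁶ ÷ −2x³ = −6x³. Subtract (−6x³)·D = 12x⁶ − 12x⁵ − 18x⁴ + 54x³. Remainder: 14x⁵ − 30x⁴ + 11x³ + 71x² − 96x + 72.
Step 4: lead(14x⁵ − 30x⁴ + 11x³ + 71x² − 96x + 72) ÷ lead(D) = 14x⁵ ÷ −2x³ = −7x². Subtract (−7x²)·D = 14x⁵ − 14x⁴ − 21x³ + 63x². Remainder: −16x⁴ + 32x³ + 8x² − 96x + 72.
Step 5: lead(−16x⁴ + 32x³ + 8x² − 96x + 72) ÷ lead(D) = −16x⁴ ÷ −2x³ = 8x. Subtract (8x)·D = −16x⁴ + 16x³ + 24x² − 72x. Remainder: 16x³ − 16x² − 24x + 72.
Step 6: lead(16x³ − 16x² − 24x + 72) ÷ lead(D) = 16x³ ÷ −2x³ = −8. Subtract (−8)·D = 16x³ − 16x² − 24x + 72. Remainder: 0.

R = [0], so D(x) is a factor of P(x). yes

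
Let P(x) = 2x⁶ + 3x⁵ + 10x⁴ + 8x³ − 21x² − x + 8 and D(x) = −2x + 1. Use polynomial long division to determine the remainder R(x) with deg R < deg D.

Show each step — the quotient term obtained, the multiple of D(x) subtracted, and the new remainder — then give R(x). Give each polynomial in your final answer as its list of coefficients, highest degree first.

Step 1: lead(2x⁶ + 3x⁵ + 10x⁴ + 8x³ − 21x² − x + 8) ÷ lead(D) = 2x⁶ ÷ −2x = −x⁵. Subtract (−x⁵)·D = 2x⁶ − x⁵. Remainder: 4x⁵ + 10x⁴ + 8x³ − 21x² − x + 8.
Step 2: lead(4x⁵ + 10x⁴ + 8x³ − 21x² − x + 8) ÷ lead(D) = 4x⁵ ÷ −2x = −2x⁴. Subtract (−2x⁴)·D = 4x⁵ − 2x⁴. Remainder: 12x⁴ + 8x³ − 21x² − x + 8.
Step 3: lead(12x⁴ + 8x³ − 21x² − x + 8) ÷ lead(D) = 12x⁴ ÷ −2x = −6x³. Subtract (−6x³)·D = 12x⁴ − 6x³. Remainder: 14x³ − 21x² − x + 8.
Step 4: lead(14x³ − 21x² − x + 8) ÷ lead(D) = 14x³ ÷ −2x = −7x². Subtract (−7x²)·D = 14x³ − 7x². Remainder: −14x² − x + 8.
Step 5: lead(−14x² − x + 8) ÷ lead(D) = −14x² ÷ −2x = 7x. Subtract (7x)·D = −14x² + 7x. Remainder: −8x + 8.
Step 6: lead(−8x + 8) ÷ lead(D) = −8x ÷ −2x = 4. Subtract (4)·D = −8x + 4. Remainder: 4.

R = [4]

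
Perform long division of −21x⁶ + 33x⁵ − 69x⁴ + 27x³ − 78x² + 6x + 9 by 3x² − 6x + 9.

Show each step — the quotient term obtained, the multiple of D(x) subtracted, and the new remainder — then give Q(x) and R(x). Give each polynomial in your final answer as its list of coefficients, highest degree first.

Step 1: lead(−21x⁶ + 33x⁵ − 69x⁴ + 27x³ − 78x² + 6x + 9) ÷ lead(D) = −21x⁶ ÷ 3x² = −7x⁴. Subtract (−7x⁴)·D = −21x⁶ + 42x⁵ − 63x⁴. Remainder: −9x⁵ − 6x⁴ + 27x³ − 78x² + 6x + 9.
Step 2: lead(−9x⁵ − 6x⁴ + 27x³ − 78x² + 6x + 9) ÷ lead(D) = −9x⁵ ÷ 3x² = −3x³. Subtract (−3x³)·D = −9x⁵ + 18x⁴ − 27x³. Remainder: −24x⁴ + 54x³ − 78x² + 6x + 9.
Step 3: lead(−24x⁴ + 54x³ − 78x² + 6x + 9) ÷ lead(D) = −24x⁴ ÷ 3x² = −8x². Subtract (−8x²)·D = −24x⁴ + 48x³ − 72x². Remainder: 6x³ − 6x² + 6x + 9.
Step 4: lead(6x³ − 6x² + 6x + 9) ÷ lead(D) = 6x³ ÷ 3x² = 2x. Subtract (2x)·D = 6x³ − 12x² + 18x. Remainder: 6x² − 12x + 9.
Step 5: lead(6x² − 12x + 9) ÷ lead(D) = 6x² ÷ 3x² = 2. Subtract (2)·D = 6x² − 12x + 18. Remainder: −9.

Q = [-7, -3, -8, 2, 2]; R = [-9]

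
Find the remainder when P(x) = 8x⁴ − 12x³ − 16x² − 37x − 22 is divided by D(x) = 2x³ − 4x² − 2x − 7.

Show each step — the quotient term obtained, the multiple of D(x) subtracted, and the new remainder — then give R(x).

Step 1: lead(8x⁴ − 12x³ − 16x² − 37x − 22) ÷ lead(D) = 8x⁴ ÷ 2x³ = 4x. Subtract (4x)·D = 8x⁴ − 16x³ − 8x² − 28x. Remainder: 4x³ − 8x² − 9x − 22.
Step 2: lead(4x³ − 8x² − 9x − 22) ÷ lead(D) = 4x³ ÷ 2x³ = 2. Subtract (2)·D = 4x³ − 8x² − 4x − 14. Remainder: −5x − 8.

R(x) = −5x − 8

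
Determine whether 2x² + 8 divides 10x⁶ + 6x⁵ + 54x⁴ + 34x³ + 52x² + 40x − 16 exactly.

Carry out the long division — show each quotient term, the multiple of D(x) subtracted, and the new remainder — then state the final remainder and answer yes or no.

R(x) = 0, so D(x) is a factor of P(x). yes

Step 1: lead(10x⁶ + 6x⁵ + 54x⁴ + 34x³ + 52x² + 40x − 16) ÷ lead(D) = 10x⁶ ÷ 2x² = 5x⁴. Subtract (5x⁴)·D = 10x⁶ + 40x⁴. Remainder: 6x⁵ + 14x⁴ + 34x³ + 52x² + 40x − 16.
Step 2: lead(6x⁵ + 14x⁴ + 34x³ + 52x² + 40x − 16) ÷ lead(D) = 6x⁵ ÷ 2x² = 3x³. Subtract (3x³)·D = 6x⁵ + 24x³. Remainder: 14x⁴ + 10x³ + 52x² + 40x − 16.
Step 3: lead(14x⁴ + 10x³ + 52x² + 40x − 16) ÷ lead(D) = 14x⁴ ÷ 2x² = 7x². Subtract (7x²)·D = 14x⁴ + 56x². Remainder: 10x³ − 4x² + 40x − 16.
Step 4: lead(10x³ − 4x² + 40x − 16) ÷ lead(D) = 10x³ ÷ 2x² = 5x. Subtract (5x)·D = 10x³ + 40x. Remainder: −4x² − 16.
Step 5: lead(−4x² − 16) ÷ lead(D) = −4x² ÷ 2x² = −2. Subtract (−2)·D = −4x² − 16. Remainder: 0.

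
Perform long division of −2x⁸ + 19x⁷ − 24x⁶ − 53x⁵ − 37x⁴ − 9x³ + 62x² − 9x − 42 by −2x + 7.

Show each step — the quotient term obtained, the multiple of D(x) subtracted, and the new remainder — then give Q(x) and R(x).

Step 1: lead(−2x⁸ + 19x⁷ − 24x⁶ − 53x⁵ − 37x⁴ − 9x³ + 62x² − 9x − 42) ÷ lead(D) = −2x⁸ ÷ −2x = x⁷. Subtract (x⁷)·D = −2x⁸ + 7x⁷. Remainder: 12x⁷ − 24x⁶ − 53x⁵ − 37x⁴ − 9x³ + 62x² − 9x − 42.
Step 2: lead(12x⁷ − 24x⁶ − 53x⁵ − 37x⁴ − 9x³ + 62x² − 9x − 42) ÷ lead(D) = 12x⁷ ÷ −2x = −6x⁶. Subtract (−6x⁶)·D = 12x⁷ − 42x⁶. Remainder: 18x⁶ − 53x⁵ − 37x⁴ − 9x³ + 62x² − 9x − 42.
Step 3: lead(18x⁶ − 53x⁵ − 37x⁴ − 9x³ + 62x² − 9x − 42) ÷ lead(D) = 18x⁶ ÷ −2x = −9x⁵. Subtract (−9x⁵)·D = 18x⁶ − 63x⁵. Remainder: 10x⁵ − 37x⁴ − 9x³ + 62x² − 9x − 42.
Step 4: lead(10x⁵ − 37x⁴ − 9x³ + 62x² − 9x − 42) ÷ lead(D) = 10x⁵ ÷ −2x = −5x⁴. Subtract (−5x⁴)·D = 10x⁵ − 35x⁴. Remainder: −2x⁴ − 9x³ + 62x² − 9x − 42.
Step 5: lead(−2x⁴ − 9x³ + 62x² − 9x − 42) ÷ lead(D) = −2x⁴ ÷ −2x = x³. Subtract (x³)·D = −2x⁴ + 7x³. Remainder: −16x³ + 62x² − 9x − 42.
Step 6: lead(−16x³ + 62x² − 9x − 42) ÷ lead(D) = −16x³ ÷ −2x = 8x². Subtract (8x²)·D = −16x³ + 56x². Remainder: 6x² − 9x − 42.
Step 7: lead(6x² − 9x − 42) ÷ lead(D) = 6x² ÷ −2x = −3x. Subtract (−3x)·D = 6x² − 21x. Remainder: 12x − 42.
Step 8: lead(12x − 42) ÷ lead(D) = 12x ÷ −2x = −6. Subtract (−6)·D = 12x − 42. Remainder: 0.

Q(x) = x⁷ − 6x⁶ − 9x⁵ − 5x⁴ + x³ + 8x² − 3x − 6; R(x) = 0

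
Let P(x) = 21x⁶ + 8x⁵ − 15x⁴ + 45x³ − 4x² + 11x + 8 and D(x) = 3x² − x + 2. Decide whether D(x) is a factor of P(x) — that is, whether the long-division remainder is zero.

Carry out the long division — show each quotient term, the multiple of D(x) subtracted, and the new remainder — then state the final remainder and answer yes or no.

Step 1: lead(21x⁶ + 8x⁵ − 15x⁴ + 45x³ − 4x² + 11x + 8) ÷ lead(D) = 21x⁶ ÷ 3x² = 7x⁴. Subtract (7x⁴)·D = 21x⁶ − 7x⁵ + 14x⁴. Remainder: 15x⁵ − 29x⁴ + 45x³ − 4x² + 11x + 8.
Step 2: lead(15x⁵ − 29x⁴ + 45x³ − 4x² + 11x + 8) ÷ lead(D) = 15x⁵ ÷ 3x² = 5x³. Subtract (5x³)·D = 15x⁵ − 5x⁴ + 10x³. Remainder: −24x⁴ + 35x³ − 4x² + 11x + 8.
Step 3: lead(−24x⁴ + 35x³ − 4x² + 11x + 8) ÷ lead(D) = −24x⁴ ÷ 3x² = −8x². Subtract (−8x²)·D = −24x⁴ + 8x³ − 16x². Remainder: 27x³ + 12x² + 11x + 8.
Step 4: lead(27x³ + 12x² + 11x + 8) ÷ lead(D) = 27x³ ÷ 3x² = 9x. Subtract (9x)·D = 27x³ − 9x² + 18x. Remainder: 21x² − 7x + 8.
Step 5: lead(21x² − 7x + 8) ÷ lead(D) = 21x² ÷ 3x² = 7. Subtract (7)·D = 21x² − 7x + 14. Remainder: −6.

R(x) = −6, so D(x) is not a factor of P(x). no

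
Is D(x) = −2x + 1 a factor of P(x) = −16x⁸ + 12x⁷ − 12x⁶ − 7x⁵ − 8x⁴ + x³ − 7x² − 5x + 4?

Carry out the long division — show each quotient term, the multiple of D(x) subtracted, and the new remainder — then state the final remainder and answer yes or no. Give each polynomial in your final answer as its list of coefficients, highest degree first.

Step 1: lead(−16x⁸ + 12x⁷ − 12x⁶ − 7x⁵ − 8x⁴ + x³ − 7x² − 5x + 4) ÷ lead(D) = −16x⁸ ÷ −2x = 8x⁷. Subtract (8x⁷)·D = −16x⁸ + 8x⁷. Remainder: 4x⁷ − 12x⁶ − 7x⁵ − 8x⁴ + x³ − 7x² − 5x + 4.
Step 2: lead(4x⁷ − 12x⁶ − 7x⁵ − 8x⁴ + x³ − 7x² − 5x + 4) ÷ lead(D) = 4x⁷ ÷ −2x = −2x⁶. Subtract (−2x⁶)·D = 4x⁷ − 2x⁶. Remainder: −10x⁶ − 7x⁵ − 8x⁴ + x³ − 7x² − 5x + 4.
Step 3: lead(−10x⁶ − 7x⁵ − 8x⁴ + x³ − 7x² − 5x + 4) ÷ lead(D) = −10x⁶ ÷ −2x = 5x⁵. Subtract (5x⁵)·D = −10x⁶ + 5x⁵. Remainder: −12x⁵ − 8x⁴ + x³ − 7x² − 5x + 4.
Step 4: lead(−12x⁵ − 8x⁴ + x³ − 7x² − 5x + 4) ÷ lead(D) = −12x⁵ ÷ −2x = 6x⁴. Subtract (6x⁴)·D = −12x⁵ + 6x⁴. Remainder: −14x⁴ + x³ − 7x² − 5x + 4.
Step 5: lead(−14x⁴ + x³ − 7x² − 5x + 4) ÷ lead(D) = −14x⁴ ÷ −2x = 7x³. Subtract (7x³)·D = −14x⁴ + 7x³. Remainder: −6x³ − 7x² − 5x + 4.
Step 6: lead(−6x³ − 7x² − 5x + 4) ÷ lead(D) = −6x³ ÷ −2x = 3x². Subtract (3x²)·D = −6x³ + 3x². Remainder: −10x² − 5x + 4.
Step 7: lead(−10x² − 5x + 4) ÷ lead(D) = −10x² ÷ −2x = 5x. Subtract (5x)·D = −10x² + 5x. Remainder: −10x + 4.
Step 8: lead(−10x + 4) ÷ lead(D) = −10x ÷ −2x = 5. Subtract (5)·D = −10x + 5. Remainder: −1.

R = [-1], so D(x) is not a factor of P(x). no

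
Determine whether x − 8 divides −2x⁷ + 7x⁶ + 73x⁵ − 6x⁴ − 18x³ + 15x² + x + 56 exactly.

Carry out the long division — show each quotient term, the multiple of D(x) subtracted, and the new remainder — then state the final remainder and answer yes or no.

R(x) = 0, so D(x) is a factor of P(x). yes

Step 1: lead(−2x⁷ + 7x⁶ + 73x⁵ − 6x⁴ − 18x³ + 15x² + x + 56) ÷ lead(D) = −2x⁷ ÷ x = −2x⁶. Subtract (−2x⁶)·D = −2x⁷ + 16x⁶. Remainder: −9x⁶ + 73x⁵ − 6x⁴ − 18x³ + 15x² + x + 56.
Step 2: lead(−9x⁶ + 73x⁵ − 6x⁴ − 18x³ + 15x² + x + 56) ÷ lead(D) = −9x⁶ ÷ x = −9x⁵. Subtract (−9x⁵)·D = −9x⁶ + 72x⁵. Remainder: x⁵ − 6x⁴ − 18x³ + 15x² + x + 56.
Step 3: lead(x⁵ − 6x⁴ − 18x³ + 15x² + x + 56) ÷ lead(D) = x⁵ ÷ x = x⁴. Subtract (x⁴)·D = x⁵ − 8x⁴. Remainder: 2x⁴ − 18x³ + 15x² + x + 56.
Step 4: lead(2x⁴ − 18x³ + 15x² + x + 56) ÷ lead(D) = 2x⁴ ÷ x = 2x³. Subtract (2x³)·D = 2x⁴ − 16x³. Remainder: −2x³ + 15x² + x + 56.
Step 5: lead(−2x³ + 15x² + x + 56) ÷ lead(D) = −2x³ ÷ x = −2x². Subtract (−2x²)·D = −2x³ + 16x². Remainder: −x² + x + 56.
Step 6: lead(−x² + x + 56) ÷ lead(D) = −x² ÷ x = −x. Subtract (−x)·D = −x² + 8x. Remainder: −7x + 56.
Step 7: lead(−7x + 56) ÷ lead(D) = −7x ÷ x = −7. Subtract (−7)·D = −7x + 56. Remainder: 0.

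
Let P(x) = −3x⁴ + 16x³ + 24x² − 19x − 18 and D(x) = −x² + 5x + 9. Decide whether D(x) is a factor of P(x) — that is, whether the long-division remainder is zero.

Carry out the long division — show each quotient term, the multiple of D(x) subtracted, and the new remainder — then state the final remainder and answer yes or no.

R(x) = 0, so D(x) is a factor of P(x). yes

Step 1: lead(−3x⁴ + 16x³ + 24x² − 19x − 18) ÷ lead(D) = −3x⁴ ÷ −x² = 3x². Subtract (3x²)·D = −3x⁴ + 15x³ + 27x². Remainder: x³ − 3x² − 19x − 18.
Step 2: lead(x³ − 3x² − 19x − 18) ÷ lead(D) = x³ ÷ −x² = −x. Subtract (−x)·D = x³ − 5x² − 9x. Remainder: 2x² − 10x − 18.
Step 3: lead(2x² − 10x − 18) ÷ lead(D) = 2x² ÷ −x² = −2. Subtract (−2)·D = 2x² − 10x − 18. Remainder: 0.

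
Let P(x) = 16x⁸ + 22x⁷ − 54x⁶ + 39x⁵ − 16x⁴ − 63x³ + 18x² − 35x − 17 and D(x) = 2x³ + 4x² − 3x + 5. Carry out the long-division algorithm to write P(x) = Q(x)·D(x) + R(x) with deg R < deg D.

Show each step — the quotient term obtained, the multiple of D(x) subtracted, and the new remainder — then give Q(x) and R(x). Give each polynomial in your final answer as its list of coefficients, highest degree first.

Q = [8, -5, -5, 2, -7, -2]; R = [-5, -6, -7]

Step 1: lead(16x⁸ + 22x⁷ − 54x⁶ + 39x⁵ − 16x⁴ − 63x³ + 18x² − 35x − 17) ÷ lead(D) = 16x⁸ ÷ 2x³ = 8x⁵. Subtract (8x⁵)·D = 16x⁸ + 32x⁷ − 24x⁶ + 40x⁵. Remainder: −10x⁷ − 30x⁶ − x⁵ − 16x⁴ − 63x³ + 18x² − 35x − 17.
Step 2: lead(−10x⁷ − 30x⁶ − x⁵ − 16x⁴ − 63x³ + 18x² − 35x − 17) ÷ lead(D) = −10x⁷ ÷ 2x³ = −5x⁴. Subtract (−5x⁴)·D = −10x⁷ − 20x⁶ + 15x⁵ − 25x⁴. Remainder: −10x⁶ − 16x⁵ + 9x⁴ − 63x³ + 18x² − 35x − 17.
Step 3: lead(−10x⁶ − 16x⁵ + 9x⁴ − 63x³ + 18x² − 35x − 17) ÷ lead(D) = −10x⁶ ÷ 2x³ = −5x³. Subtract (−5x³)·D = −10x⁶ − 20x⁵ + 15x⁴ − 25x³. Remainder: 4x⁵ − 6x⁴ − 38x³ + 18x² − 35x − 17.
Step 4: lead(4x⁵ − 6x⁴ − 38x³ + 18x² − 35x − 17) ÷ lead(D) = 4x⁵ ÷ 2x³ = 2x². Subtract (2x²)·D = 4x⁵ + 8x⁴ − 6x³ + 10x². Remainder: −14x⁴ − 32x³ + 8x² − 35x − 17.
Step 5: lead(−14x⁴ − 32x³ + 8x² − 35x − 17) ÷ lead(D) = −14x⁴ ÷ 2x³ = −7x. Subtract (−7x)·D = −14x⁴ − 28x³ + 21x² − 35x. Remainder: −4x³ − 13x² − 17.
Step 6: lead(−4x³ − 13x² − 17) ÷ lead(D) = −4x³ ÷ 2x³ = −2. Subtract (−2)·D = −4x³ − 8x² + 6x − 10. Remainder: −5x² − 6x − 7.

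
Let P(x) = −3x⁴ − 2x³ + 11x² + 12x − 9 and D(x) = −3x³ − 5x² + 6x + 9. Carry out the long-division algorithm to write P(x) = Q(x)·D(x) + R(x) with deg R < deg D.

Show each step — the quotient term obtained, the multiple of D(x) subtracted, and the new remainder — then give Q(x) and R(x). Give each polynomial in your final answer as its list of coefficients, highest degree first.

Q = [1, -1]; R = [9, 0]

Step 1: lead(−3x⁴ − 2x³ + 11x² + 12x − 9) ÷ lead(D) = −3x⁴ ÷ −3x³ = x. Subtract (x)·D = −3x⁴ − 5x³ + 6x² + 9x. Remainder: 3x³ + 5x² + 3x − 9.
Step 2: lead(3x³ + 5x² + 3x − 9) ÷ lead(D) = 3x³ ÷ −3x³ = −1. Subtract (−1)·D = 3x³ + 5x² − 6x − 9. Remainder: 9x.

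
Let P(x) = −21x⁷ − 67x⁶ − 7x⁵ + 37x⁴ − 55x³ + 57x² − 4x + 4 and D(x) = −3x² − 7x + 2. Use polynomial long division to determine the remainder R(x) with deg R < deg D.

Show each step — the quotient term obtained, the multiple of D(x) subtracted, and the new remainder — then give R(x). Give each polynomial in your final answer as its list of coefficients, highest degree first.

Step 1: lead(−21x⁷ − 67x⁶ − 7x⁵ + 37x⁴ − 55x³ + 57x² − 4x + 4) ÷ lead(D) = −21x⁷ ÷ −3x² = 7x⁵. Subtract (7x⁵)·D = −21x⁷ − 49x⁶ + 14x⁵. Remainder: −18x⁶ − 21x⁵ + 37x⁴ − 55x³ + 57x² − 4x + 4.
Step 2: lead(−18x⁶ − 21x⁵ + 37x⁴ − 55x³ + 57x² − 4x + 4) ÷ lead(D) = −18x⁶ ÷ −3x² = 6x⁴. Subtract (6x⁴)·D = −18x⁶ − 42x⁵ + 12x⁴. Remainder: 21x⁵ + 25x⁴ − 55x³ + 57x² − 4x + 4.
Step 3: lead(21x⁵ + 25x⁴ − 55x³ + 57x² − 4x + 4) ÷ lead(D) = 21x⁵ ÷ −3x² = −7x³. Subtract (−7x³)·D = 21x⁵ + 49x⁴ − 14x³. Remainder: −24x⁴ − 41x³ + 57x² − 4x + 4.
Step 4: lead(−24x⁴ − 41x³ + 57x² − 4x + 4) ÷ lead(D) = −24x⁴ ÷ −3x² = 8x². Subtract (8x²)·D = −24x⁴ − 56x³ + 16x². Remainder: 15x³ + 41x² − 4x + 4.
Step 5: lead(15x³ + 41x² − 4x + 4) ÷ lead(D) = 15x³ ÷ −3x² = −5x. Subtract (−5x)·D = 15x³ + 35x² − 10x. Remainder: 6x² + 6x + 4.
Step 6: lead(6x² + 6x + 4) ÷ lead(D) = 6x² ÷ −3x² = −2. Subtract (−2)·D = 6x² + 14x − 4. Remainder: −8x + 8.

R = [-8, 8]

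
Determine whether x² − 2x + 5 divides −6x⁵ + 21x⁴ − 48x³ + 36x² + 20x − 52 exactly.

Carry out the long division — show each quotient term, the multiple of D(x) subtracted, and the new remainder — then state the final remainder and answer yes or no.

R(x) = 2x − 7, so D(x) is not a factor of P(x). no

Step 1: lead(−6x⁵ + 21x⁴ − 48x³ + 36x² + 20x − 52) ÷ lead(D) = −6x⁵ ÷ x² = −6x³. Subtract (−6x³)·D = −6x⁵ + 12x⁴ − 30x³. Remainder: 9x⁴ − 18x³ + 36x² + 20x − 52.
Step 2: lead(9x⁴ − 18x³ + 36x² + 20x − 52) ÷ lead(D) = 9x⁴ ÷ x² = 9x². Subtract (9x²)·D = 9x⁴ − 18x³ + 45x². Remainder: −9x² + 20x − 52.
Step 3: lead(−9x² + 20x − 52) ÷ lead(D) = −9x² ÷ x² = −9. Subtract (−9)·D = −9x² + 18x − 45. Remainder: 2x − 7.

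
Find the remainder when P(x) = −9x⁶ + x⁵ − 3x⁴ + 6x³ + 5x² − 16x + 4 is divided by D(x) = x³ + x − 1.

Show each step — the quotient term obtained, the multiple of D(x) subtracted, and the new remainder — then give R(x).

R(x) = −6x

Step 1: lead(−9x⁶ + x⁵ − 3x⁴ + 6x³ + 5x² − 16x + 4) ÷ lead(D) = −9x⁶ ÷ x³ = −9x³. Subtract (−9x³)·D = −9x⁶ − 9x⁴ + 9x³. Remainder: x⁵ + 6x⁴ − 3x³ + 5x² − 16x + 4.
Step 2: lead(x⁵ + 6x⁴ − 3x³ + 5x² − 16x + 4) ÷ lead(D) = x⁵ ÷ x³ = x². Subtract (x²)·D = x⁵ + x³ − x². Remainder: 6x⁴ − 4x³ + 6x² − 16x + 4.
Step 3: lead(6x⁴ − 4x³ + 6x² − 16x + 4) ÷ lead(D) = 6x⁴ ÷ x³ = 6x. Subtract (6x)·D = 6x⁴ + 6x² − 6x. Remainder: −4x³ − 10x + 4.
Step 4: lead(−4x³ − 10x + 4) ÷ lead(D) = −4x³ ÷ x³ = −4. Subtract (−4)·D = −4x³ − 4x + 4. Remainder: −6x.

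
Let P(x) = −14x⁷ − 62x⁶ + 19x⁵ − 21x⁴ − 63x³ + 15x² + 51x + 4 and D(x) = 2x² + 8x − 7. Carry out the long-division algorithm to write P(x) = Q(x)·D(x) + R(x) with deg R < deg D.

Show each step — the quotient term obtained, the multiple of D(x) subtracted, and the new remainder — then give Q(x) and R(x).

Step 1: lead(−14x⁷ − 62x⁶ + 19x⁵ − 21x⁴ − 63x³ + 15x² + 51x + 4) ÷ lead(D) = −14x⁷ ÷ 2x² = −7x⁵. Subtract (−7x⁵)·D = −14x⁷ − 56x⁶ + 49x⁵. Remainder: −6x⁶ − 30x⁵ − 21x⁴ − 63x³ + 15x² + 51x + 4.
Step 2: lead(−6x⁶ − 30x⁵ − 21x⁴ − 63x³ + 15x² + 51x + 4) ÷ lead(D) = −6x⁶ ÷ 2x² = −3x⁴. Subtract (−3x⁴)·D = −6x⁶ − 24x⁵ + 21x⁴. Remainder: −6x⁵ − 42x⁴ − 63x³ + 15x² + 51x + 4.
Step 3: lead(−6x⁵ − 42x⁴ − 63x³ + 15x² + 51x + 4) ÷ lead(D) = −6x⁵ ÷ 2x² = −3x³. Subtract (−3x³)·D = −6x⁵ − 24x⁴ + 21x³. Remainder: −18x⁴ − 84x³ + 15x² + 51x + 4.
Step 4: lead(−18x⁴ − 84x³ + 15x² + 51x + 4) ÷ lead(D) = −18x⁴ ÷ 2x² = −9x². Subtract (−9x²)·D = −18x⁴ − 72x³ + 63x². Remainder: −12x³ − 48x² + 51x + 4.
Step 5: lead(−12x³ − 48x² + 51x + 4) ÷ lead(D) = −12x³ ÷ 2x² = −6x. Subtract (−6x)·D = −12x³ − 48x² + 42x. Remainder: 9x + 4.

Q(x) = −7x⁵ − 3x⁴ − 3x³ − 9x² − 6x; R(x) = 9x + 4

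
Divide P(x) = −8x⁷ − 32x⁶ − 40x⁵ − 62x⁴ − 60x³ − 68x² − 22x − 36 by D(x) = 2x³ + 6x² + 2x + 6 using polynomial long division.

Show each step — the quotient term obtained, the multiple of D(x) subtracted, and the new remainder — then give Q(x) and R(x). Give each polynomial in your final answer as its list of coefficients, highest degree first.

Step 1: lead(−8x⁷ − 32x⁶ − 40x⁵ − 62x⁴ − 60x³ − 68x² − 22x − 36) ÷ lead(D) = −8x⁷ ÷ 2x³ = −4x⁴. Subtract (−4x⁴)·D = −8x⁷ − 24x⁶ − 8x⁵ − 24x⁴. Remainder: −8x⁶ − 32x⁵ − 38x⁴ − 60x³ − 68x² − 22x − 36.
Step 2: lead(−8x⁶ − 32x⁵ − 38x⁴ − 60x³ − 68x² − 22x − 36) ÷ lead(D) = −8x⁶ ÷ 2x³ = −4x³. Subtract (−4x³)·D = −8x⁶ − 24x⁵ − 8x⁴ − 24x³. Remainder: −8x⁵ − 30x⁴ − 36x³ − 68x² − 22x − 36.
Step 3: lead(−8x⁵ − 30x⁴ − 36x³ − 68x² − 22x − 36) ÷ lead(D) = −8x⁵ ÷ 2x³ = −4x². Subtract (−4x²)·D = −8x⁵ − 24x⁴ − 8x³ − 24x². Remainder: −6x⁴ − 28x³ − 44x² − 22x − 36.
Step 4: lead(−6x⁴ − 28x³ − 44x² − 22x − 36) ÷ lead(D) = −6x⁴ ÷ 2x³ = −3x. Subtract (−3x)·D = −6x⁴ − 18x³ − 6x² − 18x. Remainder: −10x³ − 38x² − 4x − 36.
Step 5: lead(−10x³ − 38x² − 4x − 36) ÷ lead(D) = −10x³ ÷ 2x³ = −5. Subtract (−5)·D = −10x³ − 30x² − 10x − 30. Remainder: −8x² + 6x − 6.

Q = [-4, -4, -4, -3, -5]; R = [-8, 6, -6]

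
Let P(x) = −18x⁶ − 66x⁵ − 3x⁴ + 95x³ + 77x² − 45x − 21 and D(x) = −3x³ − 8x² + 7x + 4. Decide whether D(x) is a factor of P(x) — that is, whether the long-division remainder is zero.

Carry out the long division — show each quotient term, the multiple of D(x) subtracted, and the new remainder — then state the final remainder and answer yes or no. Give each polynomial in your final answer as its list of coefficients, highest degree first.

Step 1: lead(−18x⁶ − 66x⁵ − 3x⁴ + 95x³ + 77x² − 45x − 21) ÷ lead(D) = −18x⁶ ÷ −3x³ = 6x³. Subtract (6x³)·D = −18x⁶ − 48x⁵ + 42x⁴ + 24x³. Remainder: −18x⁵ − 45x⁴ + 71x³ + 77x² − 45x − 21.
Step 2: lead(−18x⁵ − 45x⁴ + 71x³ + 77x² − 45x − 21) ÷ lead(D) = −18x⁵ ÷ −3x³ = 6x². Subtract (6x²)·D = −18x⁵ − 48x⁴ + 42x³ + 24x². Remainder: 3x⁴ + 29x³ + 53x² − 45x − 21.
Step 3: lead(3x⁴ + 29x³ + 53x² − 45x − 21) ÷ lead(D) = 3x⁴ ÷ −3x³ = −x. Subtract (−x)·D = 3x⁴ + 8x³ − 7x² − 4x. Remainder: 21x³ + 60x² − 41x − 21.
Step 4: lead(21x³ + 60x² − 41x − 21) ÷ lead(D) = 21x³ ÷ −3x³ = −7. Subtract (−7)·D = 21x³ + 56x² − 49x − 28. Remainder: 4x² + 8x + 7.

R = [4, 8, 7], so D(x) is not a factor of P(x). no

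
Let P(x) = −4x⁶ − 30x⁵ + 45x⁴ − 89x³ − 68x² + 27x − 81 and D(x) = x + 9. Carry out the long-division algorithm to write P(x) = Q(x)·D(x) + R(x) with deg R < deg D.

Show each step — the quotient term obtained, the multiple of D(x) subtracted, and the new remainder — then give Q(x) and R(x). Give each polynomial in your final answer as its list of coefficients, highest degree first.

Q = [-4, 6, -9, -8, 4, -9]; R = [0]

Step 1: lead(−4x⁶ − 30x⁵ + 45x⁴ − 89x³ − 68x² + 27x − 81) ÷ lead(D) = −4x⁶ ÷ x = −4x⁵. Subtract (−4x⁵)·D = −4x⁶ − 36x⁵. Remainder: 6x⁵ + 45x⁴ − 89x³ − 68x² + 27x − 81.
Step 2: lead(6x⁵ + 45x⁴ − 89x³ − 68x² + 27x − 81) ÷ lead(D) = 6x⁵ ÷ x = 6x⁴. Subtract (6x⁴)·D = 6x⁵ + 54x⁴. Remainder: −9x⁴ − 89x³ − 68x² + 27x − 81.
Step 3: lead(−9x⁴ − 89x³ − 68x² + 27x − 81) ÷ lead(D) = −9x⁴ ÷ x = −9x³. Subtract (−9x³)·D = −9x⁴ − 81x³. Remainder: −8x³ − 68x² + 27x − 81.
Step 4: lead(−8x³ − 68x² + 27x − 81) ÷ lead(D) = −8x³ ÷ x = −8x². Subtract (−8x²)·D = −8x³ − 72x². Remainder: 4x² + 27x − 81.
Step 5: lead(4x² + 27x − 81) ÷ lead(D) = 4x² ÷ x = 4x. Subtract (4x)·D = 4x² + 36x. Remainder: −9x − 81.
Step 6: lead(−9x − 81) ÷ lead(D) = −9x ÷ x = −9. Subtract (−9)·D = −9x − 81. Remainder: 0.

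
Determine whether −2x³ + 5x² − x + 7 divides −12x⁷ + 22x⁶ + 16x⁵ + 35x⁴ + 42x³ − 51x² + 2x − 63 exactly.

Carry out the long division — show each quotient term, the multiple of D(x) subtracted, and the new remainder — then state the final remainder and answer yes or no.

R(x) = 0, so D(x) is a factor of P(x). yes

Step 1: lead(−12x⁷ + 22x⁶ + 16x⁵ + 35x⁴ + 42x³ − 51x² + 2x − 63) ÷ lead(D) = −12x⁷ ÷ −2x³ = 6x⁴. Subtract (6x⁴)·D = −12x⁷ + 30x⁶ − 6x⁵ + 42x⁴. Remainder: −8x⁶ + 22x⁵ − 7x⁴ + 42x³ − 51x² + 2x − 63.
Step 2: lead(−8x⁶ + 22x⁵ − 7x⁴ + 42x³ − 51x² + 2x − 63) ÷ lead(D) = −8x⁶ ÷ −2x³ = 4x³. Subtract (4x³)·D = −8x⁶ + 20x⁵ − 4x⁴ + 28x³. Remainder: 2x⁵ − 3x⁴ + 14x³ − 51x² + 2x − 63.
Step 3: lead(2x⁵ − 3x⁴ + 14x³ − 51x² + 2x − 63) ÷ lead(D) = 2x⁵ ÷ −2x³ = −x². Subtract (−x²)·D = 2x⁵ − 5x⁴ + x³ − 7x². Remainder: 2x⁴ + 13x³ − 44x² + 2x − 63.
Step 4: lead(2x⁴ + 13x³ − 44x² + 2x − 63) ÷ lead(D) = 2x⁴ ÷ −2x³ = −x. Subtract (−x)·D = 2x⁴ − 5x³ + x² − 7x. Remainder: 18x³ − 45x² + 9x − 63.
Step 5: lead(18x³ − 45x² + 9x − 63) ÷ lead(D) = 18x³ ÷ −2x³ = −9. Subtract (−9)·D = 18x³ − 45x² + 9x − 63. Remainder: 0.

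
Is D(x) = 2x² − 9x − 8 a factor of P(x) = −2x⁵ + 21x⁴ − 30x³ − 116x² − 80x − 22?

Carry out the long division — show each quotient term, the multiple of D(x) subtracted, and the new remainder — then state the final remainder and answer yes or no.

Step 1: lead(−2x⁵ + 21x⁴ − 30x³ − 116x² − 80x − 22) ÷ lead(D) = −2x⁵ ÷ 2x² = −x³. Subtract (−x³)·D = −2x⁵ + 9x⁴ + 8x³. Remainder: 12x⁴ − 38x³ − 116x² − 80x − 22.
Step 2: lead(12x⁴ − 38x³ − 116x² − 80x − 22) ÷ lead(D) = 12x⁴ ÷ 2x² = 6x². Subtract (6x²)·D = 12x⁴ − 54x³ − 48x². Remainder: 16x³ − 68x² − 80x − 22.
Step 3: lead(16x³ − 68x² − 80x − 22) ÷ lead(D) = 16x³ ÷ 2x² = 8x. Subtract (8x)·D = 16x³ − 72x² − 64x. Remainder: 4x² − 16x − 22.
Step 4: lead(4x² − 16x − 22) ÷ lead(D) = 4x² ÷ 2x² = 2. Subtract (2)·D = 4x² − 18x − 16. Remainder: 2x − 6.

R(x) = 2x − 6, so D(x) is not a factor of P(x). no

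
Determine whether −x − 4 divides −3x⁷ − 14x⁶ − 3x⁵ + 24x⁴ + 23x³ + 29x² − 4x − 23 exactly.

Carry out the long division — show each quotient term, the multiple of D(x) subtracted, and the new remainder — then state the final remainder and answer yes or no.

Step 1: lead(−3x⁷ − 14x⁶ − 3x⁵ + 24x⁴ + 23x³ + 29x² − 4x − 23) ÷ lead(D) = −3x⁷ ÷ −x = 3x⁶. Subtract (3x⁶)·D = −3x⁷ − 12x⁶. Remainder: −2x⁶ − 3x⁵ + 24x⁴ + 23x³ + 29x² − 4x − 23.
Step 2: lead(−2x⁶ − 3x⁵ + 24x⁴ + 23x³ + 29x² − 4x − 23) ÷ lead(D) = −2x⁶ ÷ −x = 2x⁵. Subtract (2x⁵)·D = −2x⁶ − 8x⁵. Remainder: 5x⁵ + 24x⁴ + 23x³ + 29x² − 4x − 23.
Step 3: lead(5x⁵ + 24x⁴ + 23x³ + 29x² − 4x − 23) ÷ lead(D) = 5x⁵ ÷ −x = −5x⁴. Subtract (−5x⁴)·D = 5x⁵ + 20x⁴. Remainder: 4x⁴ + 23x³ + 29x² − 4x − 23.
Step 4: lead(4x⁴ + 23x³ + 29x² − 4x − 23) ÷ lead(D) = 4x⁴ ÷ −x = −4x³. Subtract (−4x³)·D = 4x⁴ + 16x³. Remainder: 7x³ + 29x² − 4x − 23.
Step 5: lead(7x³ + 29x² − 4x − 23) ÷ lead(D) = 7x³ ÷ −x = −7x². Subtract (−7x²)·D = 7x³ + 28x². Remainder: x² − 4x − 23.
Step 6: lead(x² − 4x − 23) ÷ lead(D) = x² ÷ −x = −x. Subtract (−x)·D = x² + 4x. Remainder: −8x − 23.
Step 7: lead(−8x − 23) ÷ lead(D) = −8x ÷ −x = 8. Subtract (8)·D = −8x − 32. Remainder: 9.

R(x) = 9, so D(x) is not a factor of P(x). no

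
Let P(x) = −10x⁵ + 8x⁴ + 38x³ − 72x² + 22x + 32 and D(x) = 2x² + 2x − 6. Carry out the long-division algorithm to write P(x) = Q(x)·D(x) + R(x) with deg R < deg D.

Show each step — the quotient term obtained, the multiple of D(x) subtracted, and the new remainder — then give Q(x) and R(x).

Q(x) = −5x³ + 9x² − 5x − 4; R(x) = 8

Step 1: lead(−10x⁵ + 8x⁴ + 38x³ − 72x² + 22x + 32) ÷ lead(D) = −10x⁵ ÷ 2x² = −5x³. Subtract (−5x³)·D = −10x⁵ − 10x⁴ + 30x³. Remainder: 18x⁴ + 8x³ − 72x² + 22x + 32.
Step 2: lead(18x⁴ + 8x³ − 72x² + 22x + 32) ÷ lead(D) = 18x⁴ ÷ 2x² = 9x². Subtract (9x²)·D = 18x⁴ + 18x³ − 54x². Remainder: −10x³ − 18x² + 22x + 32.
Step 3: lead(−10x³ − 18x² + 22x + 32) ÷ lead(D) = −10x³ ÷ 2x² = −5x. Subtract (−5x)·D = −10x³ − 10x² + 30x. Remainder: −8x² − 8x + 32.
Step 4: lead(−8x² − 8x + 32) ÷ lead(D) = −8x² ÷ 2x² = −4. Subtract (−4)·D = −8x² − 8x + 24. Remainder: 8.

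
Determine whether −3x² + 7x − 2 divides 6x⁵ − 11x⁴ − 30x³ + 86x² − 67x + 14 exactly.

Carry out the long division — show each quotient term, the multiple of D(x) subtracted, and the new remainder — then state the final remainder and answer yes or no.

R(x) = 0, so D(x) is a factor of P(x). yes

Step 1: lead(6x⁵ − 11x⁴ − 30x³ + 86x² − 67x + 14) ÷ lead(D) = 6x⁵ ÷ −3x² = −2x³. Subtract (−2x³)·D = 6x⁵ − 14x⁴ + 4x³. Remainder: 3x⁴ − 34x³ + 86x² − 67x + 14.
Step 2: lead(3x⁴ − 34x³ + 86x² − 67x + 14) ÷ lead(D) = 3x⁴ ÷ −3x² = −x². Subtract (−x²)·D = 3x⁴ − 7x³ + 2x². Remainder: −27x³ + 84x² − 67x + 14.
Step 3: lead(−27x³ + 84x² − 67x + 14) ÷ lead(D) = −27x³ ÷ −3x² = 9x. Subtract (9x)·D = −27x³ + 63x² − 18x. Remainder: 21x² − 49x + 14.
Step 4: lead(21x² − 49x + 14) ÷ lead(D) = 21x² ÷ −3x² = −7. Subtract (−7)·D = 21x² − 49x + 14. Remainder: 0.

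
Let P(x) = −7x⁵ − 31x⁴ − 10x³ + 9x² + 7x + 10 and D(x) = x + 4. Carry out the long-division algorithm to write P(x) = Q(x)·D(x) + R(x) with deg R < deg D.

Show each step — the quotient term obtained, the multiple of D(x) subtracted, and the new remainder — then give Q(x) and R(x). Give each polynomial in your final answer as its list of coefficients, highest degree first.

Step 1: lead(−7x⁵ − 31x⁴ − 10x³ + 9x² + 7x + 10) ÷ lead(D) = −7x⁵ ÷ x = −7x⁴. Subtract (−7x⁴)·D = −7x⁵ − 28x⁴. Remainder: −3x⁴ − 10x³ + 9x² + 7x + 10.
Step 2: lead(−3x⁴ − 10x³ + 9x² + 7x + 10) ÷ lead(D) = −3x⁴ ÷ x = −3x³. Subtract (−3x³)·D = −3x⁴ − 12x³. Remainder: 2x³ + 9x² + 7x + 10.
Step 3: lead(2x³ + 9x² + 7x + 10) ÷ lead(D) = 2x³ ÷ x = 2x². Subtract (2x²)·D = 2x³ + 8x². Remainder: x² + 7x + 10.
Step 4: lead(x² + 7x + 10) ÷ lead(D) = x² ÷ x = x. Subtract (x)·D = x² + 4x. Remainder: 3x + 10.
Step 5: lead(3x + 10) ÷ lead(D) = 3x ÷ x = 3. Subtract (3)·D = 3x + 12. Remainder: −2.

Q = [-7, -3, 2, 1, 3]; R = [-2]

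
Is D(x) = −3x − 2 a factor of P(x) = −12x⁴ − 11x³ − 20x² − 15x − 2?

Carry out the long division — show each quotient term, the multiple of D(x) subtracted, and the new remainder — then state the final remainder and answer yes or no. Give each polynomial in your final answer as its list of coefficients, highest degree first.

Step 1: lead(−12x⁴ − 11x³ − 20x² − 15x − 2) ÷ lead(D) = −12x⁴ ÷ −3x = 4x³. Subtract (4x³)·D = −12x⁴ − 8x³. Remainder: −3x³ − 20x² − 15x − 2.
Step 2: lead(−3x³ − 20x² − 15x − 2) ÷ lead(D) = −3x³ ÷ −3x = x². Subtract (x²)·D = −3x³ − 2x². Remainder: −18x² − 15x − 2.
Step 3: lead(−18x² − 15x − 2) ÷ lead(D) = −18x² ÷ −3x = 6x. Subtract (6x)·D = −18x² − 12x. Remainder: −3x − 2.
Step 4: lead(−3x − 2) ÷ lead(D) = −3x ÷ −3x = 1. Subtract (1)·D = −3x − 2. Remainder: 0.

R = [0], so D(x) is a factor of P(x). yes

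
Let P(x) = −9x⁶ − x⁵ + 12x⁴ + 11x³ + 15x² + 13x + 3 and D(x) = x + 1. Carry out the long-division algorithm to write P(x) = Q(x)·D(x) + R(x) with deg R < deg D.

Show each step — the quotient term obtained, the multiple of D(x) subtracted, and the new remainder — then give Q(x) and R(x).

Q(x) = −9x⁵ + 8x⁴ + 4x³ + 7x² + 8x + 5; R(x) = −2

Step 1: lead(−9x⁶ − x⁵ + 12x⁴ + 11x³ + 15x² + 13x + 3) ÷ lead(D) = −9x⁶ ÷ x = −9x⁵. Subtract (−9x⁵)·D = −9x⁶ − 9x⁵. Remainder: 8x⁵ + 12x⁴ + 11x³ + 15x² + 13x + 3.
Step 2: lead(8x⁵ + 12x⁴ + 11x³ + 15x² + 13x + 3) ÷ lead(D) = 8x⁵ ÷ x = 8x⁴. Subtract (8x⁴)·D = 8x⁵ + 8x⁴. Remainder: 4x⁴ + 11x³ + 15x² + 13x + 3.
Step 3: lead(4x⁴ + 11x³ + 15x² + 13x + 3) ÷ lead(D) = 4x⁴ ÷ x = 4x³. Subtract (4x³)·D = 4x⁴ + 4x³. Remainder: 7x³ + 15x² + 13x + 3.
Step 4: lead(7x³ + 15x² + 13x + 3) ÷ lead(D) = 7x³ ÷ x = 7x². Subtract (7x²)·D = 7x³ + 7x². Remainder: 8x² + 13x + 3.
Step 5: lead(8x² + 13x + 3) ÷ lead(D) = 8x² ÷ x = 8x. Subtract (8x)·D = 8x² + 8x. Remainder: 5x + 3.
Step 6: lead(5x + 3) ÷ lead(D) = 5x ÷ x = 5. Subtract (5)·D = 5x + 5. Remainder: −2.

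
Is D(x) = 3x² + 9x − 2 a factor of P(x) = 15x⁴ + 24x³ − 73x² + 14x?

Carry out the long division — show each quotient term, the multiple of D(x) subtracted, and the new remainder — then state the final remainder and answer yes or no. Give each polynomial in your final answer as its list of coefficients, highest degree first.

R = [0], so D(x) is a factor of P(x). yes

Step 1: lead(15x⁴ + 24x³ − 73x² + 14x) ÷ lead(D) = 15x⁴ ÷ 3x² = 5x². Subtract (5x²)·D = 15x⁴ + 45x³ − 10x². Remainder: −21x³ − 63x² + 14x.
Step 2: lead(−21x³ − 63x² + 14x) ÷ lead(D) = −21x³ ÷ 3x² = −7x. Subtract (−7x)·D = −21x³ − 63x² + 14x. Remainder: 0.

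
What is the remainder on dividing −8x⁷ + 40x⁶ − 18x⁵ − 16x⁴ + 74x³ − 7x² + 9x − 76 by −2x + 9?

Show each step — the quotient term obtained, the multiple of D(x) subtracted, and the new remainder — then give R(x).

Step 1: lead(−8x⁷ + 40x⁶ − 18x⁵ − 16x⁴ + 74x³ − 7x² + 9x − 76) ÷ lead(D) = −8x⁷ ÷ −2x = 4x⁶. Subtract (4x⁶)·D = −8x⁷ + 36x⁶. Remainder: 4x⁶ − 18x⁵ − 16x⁴ + 74x³ − 7x² + 9x − 76.
Step 2: lead(4x⁶ − 18x⁵ − 16x⁴ + 74x³ − 7x² + 9x − 76) ÷ lead(D) = 4x⁶ ÷ −2x = −2x⁵. Subtract (−2x⁵)·D = 4x⁶ − 18x⁵. Remainder: −16x⁴ + 74x³ − 7x² + 9x − 76.
Step 3: lead(−16x⁴ + 74x³ − 7x² + 9x − 76) ÷ lead(D) = −16x⁴ ÷ −2x = 8x³. Subtract (8x³)·D = −16x⁴ + 72x³. Remainder: 2x³ − 7x² + 9x − 76.
Step 4: lead(2x³ − 7x² + 9x − 76) ÷ lead(D) = 2x³ ÷ −2x = −x². Subtract (−x²)·D = 2x³ − 9x². Remainder: 2x² + 9x − 76.
Step 5: lead(2x² + 9x − 76) ÷ lead(D) = 2x² ÷ −2x = −x. Subtract (−x)·D = 2x² − 9x. Remainder: 18x − 76.
Step 6: lead(18x − 76) ÷ lead(D) = 18x ÷ −2x = −9. Subtract (−9)·D = 18x − 81. Remainder: 5.

R(x) = 5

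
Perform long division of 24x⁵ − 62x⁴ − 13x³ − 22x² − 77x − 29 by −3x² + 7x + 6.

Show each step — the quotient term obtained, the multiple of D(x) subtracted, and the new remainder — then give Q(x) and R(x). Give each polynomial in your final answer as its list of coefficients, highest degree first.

Q = [-8, 2, -7, -5]; R = [1]

Step 1: lead(24x⁵ − 62x⁴ − 13x³ − 22x² − 77x − 29) ÷ lead(D) = 24x⁵ ÷ −3x² = −8x³. Subtract (−8x³)·D = 24x⁵ − 56x⁴ − 48x³. Remainder: −6x⁴ + 35x³ − 22x² − 77x − 29.
Step 2: lead(−6x⁴ + 35x³ − 22x² − 77x − 29) ÷ lead(D) = −6x⁴ ÷ −3x² = 2x². Subtract (2x²)·D = −6x⁴ + 14x³ + 12x². Remainder: 21x³ − 34x² − 77x − 29.
Step 3: lead(21x³ − 34x² − 77x − 29) ÷ lead(D) = 21x³ ÷ −3x² = −7x. Subtract (−7x)·D = 21x³ − 49x² − 42x. Remainder: 15x² − 35x − 29.
Step 4: lead(15x² − 35x − 29) ÷ lead(D) = 15x² ÷ −3x² = −5. Subtract (−5)·D = 15x² − 35x − 30. Remainder: 1.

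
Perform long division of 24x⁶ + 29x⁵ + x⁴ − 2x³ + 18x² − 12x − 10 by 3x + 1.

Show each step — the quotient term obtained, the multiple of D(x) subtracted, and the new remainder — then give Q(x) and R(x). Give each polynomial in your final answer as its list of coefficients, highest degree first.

Q = [8, 7, -2, 0, 6, -6]; R = [-4]

Step 1: lead(24x⁶ + 29x⁵ + x⁴ − 2x³ + 18x² − 12x − 10) ÷ lead(D) = 24x⁶ ÷ 3x = 8x⁵. Subtract (8x⁵)·D = 24x⁶ + 8x⁵. Remainder: 21x⁵ + x⁴ − 2x³ + 18x² − 12x − 10.
Step 2: lead(21x⁵ + x⁴ − 2x³ + 18x² − 12x − 10) ÷ lead(D) = 21x⁵ ÷ 3x = 7x⁴. Subtract (7x⁴)·D = 21x⁵ + 7x⁴. Remainder: −6x⁴ − 2x³ + 18x² − 12x − 10.
Step 3: lead(−6x⁴ − 2x³ + 18x² − 12x − 10) ÷ lead(D) = −6x⁴ ÷ 3x = −2x³. Subtract (−2x³)·D = −6x⁴ − 2x³. Remainder: 18x² − 12x − 10.
Step 4: lead(18x² − 12x − 10) ÷ lead(D) = 18x² ÷ 3x = 6x. Subtract (6x)·D = 18x² + 6x. Remainder: −18x − 10.
Step 5: lead(−18x − 10) ÷ lead(D) = −18x ÷ 3x = −6. Subtract (−6)·D = −18x − 6. Remainder: −4.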